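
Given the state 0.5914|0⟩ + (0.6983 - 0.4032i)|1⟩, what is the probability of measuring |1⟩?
0.6502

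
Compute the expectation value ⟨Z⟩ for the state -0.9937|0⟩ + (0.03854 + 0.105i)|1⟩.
0.9749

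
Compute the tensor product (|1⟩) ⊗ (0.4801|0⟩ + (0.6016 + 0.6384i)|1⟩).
0.4801|10⟩ + (0.6016 + 0.6384i)|11⟩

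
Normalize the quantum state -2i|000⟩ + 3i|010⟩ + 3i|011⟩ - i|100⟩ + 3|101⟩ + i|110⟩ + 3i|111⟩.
-0.3086i|000⟩ + 0.4629i|010⟩ + 0.4629i|011⟩ - 0.1543i|100⟩ + 0.4629|101⟩ + 0.1543i|110⟩ + 0.4629i|111⟩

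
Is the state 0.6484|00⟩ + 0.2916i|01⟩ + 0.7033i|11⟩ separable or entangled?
Entangled

Writing the state as a|00⟩ + b|01⟩ + c|10⟩ + d|11⟩, it is a product state iff ad − bc = 0.
Here (a, b, c, d) = (0.6484, 0.2916i, 0, 0.7033i): ad − bc = (0.6484)(0.7033i) − (0.2916i)(0) = 0.456i ≠ 0, so the state is entangled.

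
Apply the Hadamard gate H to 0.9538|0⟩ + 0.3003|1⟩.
0.8868|0⟩ + 0.4621|1⟩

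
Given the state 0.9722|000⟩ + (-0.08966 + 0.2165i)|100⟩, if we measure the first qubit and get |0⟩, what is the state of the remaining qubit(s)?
|00⟩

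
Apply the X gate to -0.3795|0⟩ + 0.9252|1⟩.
0.9252|0⟩ - 0.3795|1⟩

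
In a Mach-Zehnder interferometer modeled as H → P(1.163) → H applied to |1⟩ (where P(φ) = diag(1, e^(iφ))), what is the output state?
(0.3017 - 0.459i)|0⟩ + (0.6983 + 0.459i)|1⟩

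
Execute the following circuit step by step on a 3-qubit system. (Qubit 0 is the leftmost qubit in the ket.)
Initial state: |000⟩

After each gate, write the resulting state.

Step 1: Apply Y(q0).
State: i|100⟩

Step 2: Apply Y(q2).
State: -|101⟩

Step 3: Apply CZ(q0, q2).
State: |101⟩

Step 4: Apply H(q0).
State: 1/√2|001⟩ - 1/√2|101⟩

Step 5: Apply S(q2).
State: (1/√2)i|001⟩ - (1/√2)i|101⟩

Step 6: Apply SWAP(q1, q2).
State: (1/√2)i|010⟩ - (1/√2)i|110⟩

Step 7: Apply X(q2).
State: (1/√2)i|011⟩ - (1/√2)i|111⟩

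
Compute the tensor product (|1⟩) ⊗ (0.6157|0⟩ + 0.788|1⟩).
0.6157|10⟩ + 0.788|11⟩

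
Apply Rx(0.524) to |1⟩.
-0.259i|0⟩ + 0.9659|1⟩

Rx(0.524) = [[cos(θ/2), −i·sin(θ/2)], [−i·sin(θ/2), cos(θ/2)]]; θ = 0.524, cos(θ/2) ≈ 0.965874, sin(θ/2) ≈ 0.259013.
With a = amp(|0⟩) = 0 and b = amp(|1⟩) = 1:
new amp(|0⟩) = (0.965874)·a + (-0.259013i)·b = -0.259i
new amp(|1⟩) = (-0.259013i)·a + (0.965874)·b = 0.9659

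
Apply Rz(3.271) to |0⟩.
(-0.06466 - 0.9979i)|0⟩

Rz(3.271) = [[e^(−iθ/2), 0], [0, e^(iθ/2)]] with e^(±iθ/2) = cos(θ/2) ± i·sin(θ/2); θ = 3.271, cos(θ/2) ≈ -0.0646585, sin(θ/2) ≈ 0.997907.
With a = amp(|0⟩) = 1 and b = amp(|1⟩) = 0:
new amp(|0⟩) = (-0.0646585 - 0.997907i)·a = (-0.06466 - 0.9979i)
new amp(|1⟩) = (-0.0646585 + 0.997907i)·b = 0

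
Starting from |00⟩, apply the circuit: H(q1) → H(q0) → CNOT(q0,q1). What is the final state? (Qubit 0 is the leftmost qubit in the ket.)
1/2|00⟩ + 1/2|01⟩ + 1/2|10⟩ + 1/2|11⟩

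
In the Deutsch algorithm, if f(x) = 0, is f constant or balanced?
Constant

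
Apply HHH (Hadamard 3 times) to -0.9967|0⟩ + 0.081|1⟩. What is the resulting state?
-0.6475|0⟩ - 0.762|1⟩

H² = I, so H^3 = H: a single Hadamard. With (a, b) = (-0.9967, 0.081), H gives ((a + b)/√2, (a − b)/√2) = (-0.6475, -0.762).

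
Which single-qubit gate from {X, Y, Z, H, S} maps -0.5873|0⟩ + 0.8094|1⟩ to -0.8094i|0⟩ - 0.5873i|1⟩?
Y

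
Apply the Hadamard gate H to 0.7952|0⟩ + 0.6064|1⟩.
0.9911|0⟩ + 0.1335|1⟩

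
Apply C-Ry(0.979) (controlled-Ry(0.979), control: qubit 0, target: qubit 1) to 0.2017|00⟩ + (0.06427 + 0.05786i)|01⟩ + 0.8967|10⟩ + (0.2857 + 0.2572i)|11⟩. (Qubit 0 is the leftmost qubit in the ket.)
0.2017|00⟩ + (0.06427 + 0.05786i)|01⟩ + (0.6571 - 0.1209i)|10⟩ + (0.6738 + 0.227i)|11⟩

C-Ry(0.979) leaves the control-|0⟩ kets |00⟩, |01⟩ unchanged and applies Ry(0.979) to qubit 1 on the control-|1⟩ pair (|10⟩, |11⟩).
Ry(0.979) = [[cos(θ/2), −sin(θ/2)], [sin(θ/2), cos(θ/2)]]; θ = 0.979, cos(θ/2) ≈ 0.882568, sin(θ/2) ≈ 0.470185.
With a = amp(|10⟩) = 0.8967 and b = amp(|11⟩) = (0.2857 + 0.2572i):
new amp(|10⟩) = (0.882568)·a + (-0.470185)·b = (0.6571 - 0.1209i)
new amp(|11⟩) = (0.470185)·a + (0.882568)·b = (0.6738 + 0.227i)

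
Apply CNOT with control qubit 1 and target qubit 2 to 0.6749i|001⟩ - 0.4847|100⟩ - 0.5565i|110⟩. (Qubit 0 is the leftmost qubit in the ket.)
0.6749i|001⟩ - 0.4847|100⟩ - 0.5565i|111⟩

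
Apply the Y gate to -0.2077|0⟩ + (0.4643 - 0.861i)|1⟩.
(-0.861 - 0.4643i)|0⟩ - 0.2077i|1⟩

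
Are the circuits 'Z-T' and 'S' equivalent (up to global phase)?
No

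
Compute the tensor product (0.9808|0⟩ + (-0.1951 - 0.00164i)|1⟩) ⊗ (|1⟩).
0.9808|01⟩ + (-0.1951 - 0.00164i)|11⟩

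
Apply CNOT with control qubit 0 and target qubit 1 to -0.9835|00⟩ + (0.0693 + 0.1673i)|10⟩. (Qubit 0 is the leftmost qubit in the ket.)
-0.9835|00⟩ + (0.0693 + 0.1673i)|11⟩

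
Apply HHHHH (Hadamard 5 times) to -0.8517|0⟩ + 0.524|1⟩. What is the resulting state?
-0.2317|0⟩ - 0.9728|1⟩

H² = I, so H^5 = H: a single Hadamard. With (a, b) = (-0.8517, 0.524), H gives ((a + b)/√2, (a − b)/√2) = (-0.2317, -0.9728).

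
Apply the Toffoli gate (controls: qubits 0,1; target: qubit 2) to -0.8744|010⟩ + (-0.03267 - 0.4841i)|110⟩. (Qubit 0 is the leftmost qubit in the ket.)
-0.8744|010⟩ + (-0.03267 - 0.4841i)|111⟩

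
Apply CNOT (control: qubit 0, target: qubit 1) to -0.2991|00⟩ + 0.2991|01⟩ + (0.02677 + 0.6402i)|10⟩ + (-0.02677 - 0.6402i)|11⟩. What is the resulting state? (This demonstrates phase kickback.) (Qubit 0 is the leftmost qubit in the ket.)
-0.2991|00⟩ + 0.2991|01⟩ + (-0.02677 - 0.6402i)|10⟩ + (0.02677 + 0.6402i)|11⟩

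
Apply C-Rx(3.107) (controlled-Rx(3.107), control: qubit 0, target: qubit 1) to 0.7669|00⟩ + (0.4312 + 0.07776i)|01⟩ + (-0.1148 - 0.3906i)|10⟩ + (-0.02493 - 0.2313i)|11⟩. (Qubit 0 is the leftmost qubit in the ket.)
0.7669|00⟩ + (0.4312 + 0.07776i)|01⟩ + (-0.2333 + 0.01817i)|10⟩ + (-0.391 + 0.1108i)|11⟩

C-Rx(3.107) leaves the control-|0⟩ kets |00⟩, |01⟩ unchanged and applies Rx(3.107) to qubit 1 on the control-|1⟩ pair (|10⟩, |11⟩).
Rx(3.107) = [[cos(θ/2), −i·sin(θ/2)], [−i·sin(θ/2), cos(θ/2)]]; θ = 3.107, cos(θ/2) ≈ 0.0172955, sin(θ/2) ≈ 0.99985.
With a = amp(|10⟩) = (-0.1148 - 0.3906i) and b = amp(|11⟩) = (-0.02493 - 0.2313i):
new amp(|10⟩) = (0.0172955)·a + (-0.99985i)·b = (-0.2333 + 0.01817i)
new amp(|11⟩) = (-0.99985i)·a + (0.0172955)·b = (-0.391 + 0.1108i)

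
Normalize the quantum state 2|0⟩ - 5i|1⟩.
0.3714|0⟩ - 0.9285i|1⟩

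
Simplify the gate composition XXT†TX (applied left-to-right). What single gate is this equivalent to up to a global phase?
X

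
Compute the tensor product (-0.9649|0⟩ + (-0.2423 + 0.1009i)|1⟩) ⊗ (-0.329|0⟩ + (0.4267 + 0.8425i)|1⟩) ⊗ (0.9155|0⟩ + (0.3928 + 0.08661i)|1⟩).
0.2906|000⟩ + (0.1247 + 0.02749i)|001⟩ + (-0.3769 - 0.7442i)|010⟩ + (-0.09132 - 0.355i)|011⟩ + (0.07298 - 0.03039i)|100⟩ + (0.03419 - 0.006135i)|101⟩ + (-0.1725 - 0.1475i)|110⟩ + (-0.06005 - 0.07959i)|111⟩

amp(|b₁b₂…⟩) = product of the factor amplitudes for bits b₁, b₂, …; only kets whose every factor amplitude is nonzero survive.
|000⟩: (-0.9649)(-0.329)(0.9155) = 0.2906
|001⟩: (-0.9649)(-0.329)(0.3928 + 0.08661i) = (0.1247 + 0.02749i)
|010⟩: (-0.9649)(0.4267 + 0.8425i)(0.9155) = (-0.3769 - 0.7442i)
|011⟩: (-0.9649)(0.4267 + 0.8425i)(0.3928 + 0.08661i) = (-0.09132 - 0.355i)
|100⟩: (-0.2423 + 0.1009i)(-0.329)(0.9155) = (0.07298 - 0.03039i)
|101⟩: (-0.2423 + 0.1009i)(-0.329)(0.3928 + 0.08661i) = (0.03419 - 0.006135i)
|110⟩: (-0.2423 + 0.1009i)(0.4267 + 0.8425i)(0.9155) = (-0.1725 - 0.1475i)
|111⟩: (-0.2423 + 0.1009i)(0.4267 + 0.8425i)(0.3928 + 0.08661i) = (-0.06005 - 0.07959i)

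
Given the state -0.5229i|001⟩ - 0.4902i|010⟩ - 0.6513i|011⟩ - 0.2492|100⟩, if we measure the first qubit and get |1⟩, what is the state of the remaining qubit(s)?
-|00⟩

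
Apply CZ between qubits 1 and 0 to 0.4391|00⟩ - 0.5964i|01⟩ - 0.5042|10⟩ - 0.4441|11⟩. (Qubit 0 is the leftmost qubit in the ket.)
0.4391|00⟩ - 0.5964i|01⟩ - 0.5042|10⟩ + 0.4441|11⟩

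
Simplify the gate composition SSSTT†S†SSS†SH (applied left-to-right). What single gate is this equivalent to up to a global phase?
H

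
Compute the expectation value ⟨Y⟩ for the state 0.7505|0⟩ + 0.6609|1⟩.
0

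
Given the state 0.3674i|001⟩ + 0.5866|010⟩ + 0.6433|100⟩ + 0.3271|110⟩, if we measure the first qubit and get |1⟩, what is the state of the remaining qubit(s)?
0.8914|00⟩ + 0.4532|10⟩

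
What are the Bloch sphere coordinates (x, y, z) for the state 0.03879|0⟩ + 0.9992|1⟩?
(0.07752, 0, -0.9969)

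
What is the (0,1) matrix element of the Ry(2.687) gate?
-0.9743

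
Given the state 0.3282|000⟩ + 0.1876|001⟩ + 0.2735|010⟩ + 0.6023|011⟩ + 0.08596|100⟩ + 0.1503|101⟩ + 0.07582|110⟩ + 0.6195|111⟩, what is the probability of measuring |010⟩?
0.0748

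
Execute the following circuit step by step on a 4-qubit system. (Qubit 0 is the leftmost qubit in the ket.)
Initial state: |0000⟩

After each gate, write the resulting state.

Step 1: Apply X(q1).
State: |0100⟩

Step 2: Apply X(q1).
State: |0000⟩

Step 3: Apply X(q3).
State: |0001⟩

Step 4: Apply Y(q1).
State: i|0101⟩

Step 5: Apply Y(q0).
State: -|1101⟩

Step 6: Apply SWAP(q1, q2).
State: -|1011⟩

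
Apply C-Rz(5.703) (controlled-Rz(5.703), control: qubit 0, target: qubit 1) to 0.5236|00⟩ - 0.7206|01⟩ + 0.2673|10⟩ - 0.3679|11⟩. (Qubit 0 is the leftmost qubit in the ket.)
0.5236|00⟩ - 0.7206|01⟩ + (-0.2561 - 0.07646i)|10⟩ + (0.3525 - 0.1052i)|11⟩

C-Rz(5.703) leaves the control-|0⟩ kets |00⟩, |01⟩ unchanged and applies Rz(5.703) to qubit 1 on the control-|1⟩ pair (|10⟩, |11⟩).
Rz(5.703) = [[e^(−iθ/2), 0], [0, e^(iθ/2)]] with e^(±iθ/2) = cos(θ/2) ± i·sin(θ/2); θ = 5.703, cos(θ/2) ≈ -0.958217, sin(θ/2) ≈ 0.286041.
With a = amp(|10⟩) = 0.2673 and b = amp(|11⟩) = -0.3679:
new amp(|10⟩) = (-0.958217 - 0.286041i)·a = (-0.2561 - 0.07646i)
new amp(|11⟩) = (-0.958217 + 0.286041i)·b = (0.3525 - 0.1052i)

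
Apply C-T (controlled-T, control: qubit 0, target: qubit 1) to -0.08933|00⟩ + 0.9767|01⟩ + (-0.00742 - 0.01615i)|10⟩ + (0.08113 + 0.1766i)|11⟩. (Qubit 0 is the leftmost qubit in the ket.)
-0.08933|00⟩ + 0.9767|01⟩ + (-0.00742 - 0.01615i)|10⟩ + (-0.06751 + 0.1822i)|11⟩

C-T leaves the control-|0⟩ kets |00⟩, |01⟩ unchanged and applies T to qubit 1 on the control-|1⟩ pair (|10⟩, |11⟩).
T = [[1, 0], [0, (1/√2 + (1/√2)i)]].
With a = amp(|10⟩) = (-0.00742 - 0.01615i) and b = amp(|11⟩) = (0.08113 + 0.1766i):
new amp(|10⟩) = (1)·a = (-0.00742 - 0.01615i)
new amp(|11⟩) = (1/√2 + (1/√2)i)·b = (-0.06751 + 0.1822i)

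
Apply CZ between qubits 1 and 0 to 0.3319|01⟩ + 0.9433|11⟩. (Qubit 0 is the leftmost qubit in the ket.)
0.3319|01⟩ - 0.9433|11⟩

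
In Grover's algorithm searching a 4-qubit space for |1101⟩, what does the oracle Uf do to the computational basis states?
Uf|x⟩ = -|x⟩ if x = 1101, else |x⟩ (phase flip on target)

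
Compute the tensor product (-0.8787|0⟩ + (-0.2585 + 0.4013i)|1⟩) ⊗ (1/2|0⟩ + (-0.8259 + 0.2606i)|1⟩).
-0.4394|00⟩ + (0.7257 - 0.229i)|01⟩ + (-0.1293 + 0.2007i)|10⟩ + (0.1089 - 0.3988i)|11⟩

amp(|b₁b₂…⟩) = product of the factor amplitudes for bits b₁, b₂, …; only kets whose every factor amplitude is nonzero survive.
|00⟩: (-0.8787)(1/2) = -0.4394
|01⟩: (-0.8787)(-0.8259 + 0.2606i) = (0.7257 - 0.229i)
|10⟩: (-0.2585 + 0.4013i)(1/2) = (-0.1293 + 0.2007i)
|11⟩: (-0.2585 + 0.4013i)(-0.8259 + 0.2606i) = (0.1089 - 0.3988i)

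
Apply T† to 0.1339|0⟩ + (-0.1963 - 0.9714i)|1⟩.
0.1339|0⟩ + (-0.8257 - 0.5481i)|1⟩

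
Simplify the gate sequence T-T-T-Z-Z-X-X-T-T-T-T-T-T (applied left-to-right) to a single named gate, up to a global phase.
T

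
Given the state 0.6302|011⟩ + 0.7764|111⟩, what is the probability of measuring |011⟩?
0.3972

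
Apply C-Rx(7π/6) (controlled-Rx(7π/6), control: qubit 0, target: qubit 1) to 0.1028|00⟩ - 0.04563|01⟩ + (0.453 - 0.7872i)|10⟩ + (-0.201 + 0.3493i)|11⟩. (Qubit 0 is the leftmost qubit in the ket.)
0.1028|00⟩ - 0.04563|01⟩ + (0.2202 + 0.3979i)|10⟩ + (-0.7084 - 0.528i)|11⟩

C-Rx(7π/6) leaves the control-|0⟩ kets |00⟩, |01⟩ unchanged and applies Rx(7π/6) to qubit 1 on the control-|1⟩ pair (|10⟩, |11⟩).
Rx(7π/6) = [[cos(θ/2), −i·sin(θ/2)], [−i·sin(θ/2), cos(θ/2)]]; θ = 7π/6, cos(θ/2) ≈ -0.258819, sin(θ/2) ≈ 0.965926.
With a = amp(|10⟩) = (0.453 - 0.7872i) and b = amp(|11⟩) = (-0.201 + 0.3493i):
new amp(|10⟩) = (-0.258819)·a + (-0.965926i)·b = (0.2202 + 0.3979i)
new amp(|11⟩) = (-0.965926i)·a + (-0.258819)·b = (-0.7084 - 0.528i)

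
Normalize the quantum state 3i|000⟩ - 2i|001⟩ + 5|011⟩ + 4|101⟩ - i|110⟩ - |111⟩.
0.4009i|000⟩ - 0.2673i|001⟩ + 0.6682|011⟩ + 0.5345|101⟩ - 0.1336i|110⟩ - 0.1336|111⟩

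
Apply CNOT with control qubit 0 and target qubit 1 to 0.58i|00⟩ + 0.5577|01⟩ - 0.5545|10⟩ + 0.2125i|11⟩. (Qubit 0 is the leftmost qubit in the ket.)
0.58i|00⟩ + 0.5577|01⟩ + 0.2125i|10⟩ - 0.5545|11⟩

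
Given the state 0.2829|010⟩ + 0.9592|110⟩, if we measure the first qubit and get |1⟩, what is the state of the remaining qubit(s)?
|10⟩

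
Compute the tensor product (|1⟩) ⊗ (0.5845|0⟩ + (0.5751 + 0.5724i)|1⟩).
0.5845|10⟩ + (0.5751 + 0.5724i)|11⟩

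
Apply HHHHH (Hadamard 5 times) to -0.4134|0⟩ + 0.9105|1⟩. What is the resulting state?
0.3515|0⟩ - 0.9361|1⟩

H² = I, so H^5 = H: a single Hadamard. With (a, b) = (-0.4134, 0.9105), H gives ((a + b)/√2, (a − b)/√2) = (0.3515, -0.9361).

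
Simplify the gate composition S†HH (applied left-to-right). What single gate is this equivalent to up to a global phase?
S†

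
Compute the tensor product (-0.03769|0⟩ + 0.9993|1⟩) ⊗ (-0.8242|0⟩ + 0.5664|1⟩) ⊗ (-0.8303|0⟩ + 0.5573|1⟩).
-0.02579|000⟩ + 0.01731|001⟩ + 0.01772|010⟩ - 0.0119|011⟩ + 0.6839|100⟩ - 0.459|101⟩ - 0.47|110⟩ + 0.3154|111⟩

amp(|b₁b₂…⟩) = product of the factor amplitudes for bits b₁, b₂, …; only kets whose every factor amplitude is nonzero survive.
|000⟩: (-0.03769)(-0.8242)(-0.8303) = -0.02579
|001⟩: (-0.03769)(-0.8242)(0.5573) = 0.01731
|010⟩: (-0.03769)(0.5664)(-0.8303) = 0.01772
|011⟩: (-0.03769)(0.5664)(0.5573) = -0.0119
|100⟩: (0.9993)(-0.8242)(-0.8303) = 0.6839
|101⟩: (0.9993)(-0.8242)(0.5573) = -0.459
|110⟩: (0.9993)(0.5664)(-0.8303) = -0.47
|111⟩: (0.9993)(0.5664)(0.5573) = 0.3154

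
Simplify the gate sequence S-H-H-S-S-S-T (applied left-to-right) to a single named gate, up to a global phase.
T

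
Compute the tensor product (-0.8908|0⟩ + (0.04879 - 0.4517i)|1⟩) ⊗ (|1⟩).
-0.8908|01⟩ + (0.04879 - 0.4517i)|11⟩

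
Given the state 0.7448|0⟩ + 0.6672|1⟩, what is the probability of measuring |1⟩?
0.4452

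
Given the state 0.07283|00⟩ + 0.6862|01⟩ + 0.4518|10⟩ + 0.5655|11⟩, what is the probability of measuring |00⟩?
0.005304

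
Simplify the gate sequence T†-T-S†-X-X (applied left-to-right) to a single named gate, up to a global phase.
S†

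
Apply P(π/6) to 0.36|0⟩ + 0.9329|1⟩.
0.36|0⟩ + (0.8079 + 0.4665i)|1⟩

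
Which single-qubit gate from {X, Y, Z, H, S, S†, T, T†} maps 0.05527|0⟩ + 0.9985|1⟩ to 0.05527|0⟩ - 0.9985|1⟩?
Z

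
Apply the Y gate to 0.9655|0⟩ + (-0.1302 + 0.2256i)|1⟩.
(0.2256 + 0.1302i)|0⟩ + 0.9655i|1⟩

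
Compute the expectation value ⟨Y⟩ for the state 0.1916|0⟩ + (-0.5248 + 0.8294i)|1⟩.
0.3178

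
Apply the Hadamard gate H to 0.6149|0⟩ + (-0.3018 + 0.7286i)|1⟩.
(0.2214 + 0.5152i)|0⟩ + (0.6482 - 0.5152i)|1⟩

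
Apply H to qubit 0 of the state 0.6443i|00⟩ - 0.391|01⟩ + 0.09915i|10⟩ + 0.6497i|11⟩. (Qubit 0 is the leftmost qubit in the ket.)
0.5257i|00⟩ + (-0.2765 + 0.4594i)|01⟩ + 0.3855i|10⟩ + (-0.2765 - 0.4594i)|11⟩

H on qubit 0 mixes each pair of kets that differ only in qubit 0: amplitudes (a, b) of (|…0…⟩, |…1…⟩) become ((a + b)/√2, (a − b)/√2). Kets absent from the input have amplitude 0.
(|00⟩, |10⟩): (a, b) = (0.6443i, 0.09915i) → (0.5257i, 0.3855i)
(|01⟩, |11⟩): (a, b) = (-0.391, 0.6497i) → ((-0.2765 + 0.4594i), (-0.2765 - 0.4594i))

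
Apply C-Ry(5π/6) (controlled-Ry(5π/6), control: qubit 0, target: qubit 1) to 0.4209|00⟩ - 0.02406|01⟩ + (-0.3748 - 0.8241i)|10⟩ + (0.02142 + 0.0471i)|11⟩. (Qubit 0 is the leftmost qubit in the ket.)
0.4209|00⟩ - 0.02406|01⟩ + (-0.1177 - 0.2588i)|10⟩ + (-0.3565 - 0.7838i)|11⟩

C-Ry(5π/6) leaves the control-|0⟩ kets |00⟩, |01⟩ unchanged and applies Ry(5π/6) to qubit 1 on the control-|1⟩ pair (|10⟩, |11⟩).
Ry(5π/6) = [[cos(θ/2), −sin(θ/2)], [sin(θ/2), cos(θ/2)]]; θ = 5π/6, cos(θ/2) ≈ 0.258819, sin(θ/2) ≈ 0.965926.
With a = amp(|10⟩) = (-0.3748 - 0.8241i) and b = amp(|11⟩) = (0.02142 + 0.0471i):
new amp(|10⟩) = (0.258819)·a + (-0.965926)·b = (-0.1177 - 0.2588i)
new amp(|11⟩) = (0.965926)·a + (0.258819)·b = (-0.3565 - 0.7838i)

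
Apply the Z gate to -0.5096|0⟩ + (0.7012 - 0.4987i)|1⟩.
-0.5096|0⟩ + (-0.7012 + 0.4987i)|1⟩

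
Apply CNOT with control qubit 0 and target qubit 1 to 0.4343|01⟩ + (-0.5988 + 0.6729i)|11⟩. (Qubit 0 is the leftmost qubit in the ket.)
0.4343|01⟩ + (-0.5988 + 0.6729i)|10⟩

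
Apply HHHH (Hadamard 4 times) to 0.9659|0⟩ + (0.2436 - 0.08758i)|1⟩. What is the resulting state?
0.9659|0⟩ + (0.2436 - 0.08758i)|1⟩

H² = I, so an even number of Hadamards cancels: H^4 = I and the state is unchanged.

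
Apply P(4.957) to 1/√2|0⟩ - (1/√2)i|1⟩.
1/√2|0⟩ + (-0.6861 - 0.1712i)|1⟩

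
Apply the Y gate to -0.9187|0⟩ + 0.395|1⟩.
-0.395i|0⟩ - 0.9187i|1⟩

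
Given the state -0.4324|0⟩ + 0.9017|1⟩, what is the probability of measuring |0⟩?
0.187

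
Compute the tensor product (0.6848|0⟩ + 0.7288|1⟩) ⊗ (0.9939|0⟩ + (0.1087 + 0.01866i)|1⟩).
0.6806|00⟩ + (0.07444 + 0.01278i)|01⟩ + 0.7244|10⟩ + (0.07922 + 0.0136i)|11⟩

amp(|b₁b₂…⟩) = product of the factor amplitudes for bits b₁, b₂, …; only kets whose every factor amplitude is nonzero survive.
|00⟩: (0.6848)(0.9939) = 0.6806
|01⟩: (0.6848)(0.1087 + 0.01866i) = (0.07444 + 0.01278i)
|10⟩: (0.7288)(0.9939) = 0.7244
|11⟩: (0.7288)(0.1087 + 0.01866i) = (0.07922 + 0.0136i)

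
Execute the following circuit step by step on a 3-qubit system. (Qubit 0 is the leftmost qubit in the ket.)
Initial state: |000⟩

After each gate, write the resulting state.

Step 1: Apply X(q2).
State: |001⟩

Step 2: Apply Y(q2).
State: -i|000⟩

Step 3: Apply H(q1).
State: -(1/√2)i|000⟩ - (1/√2)i|010⟩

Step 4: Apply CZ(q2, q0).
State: -(1/√2)i|000⟩ - (1/√2)i|010⟩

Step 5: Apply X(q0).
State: -(1/√2)i|100⟩ - (1/√2)i|110⟩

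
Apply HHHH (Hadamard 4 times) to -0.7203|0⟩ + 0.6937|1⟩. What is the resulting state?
-0.7203|0⟩ + 0.6937|1⟩

H² = I, so an even number of Hadamards cancels: H^4 = I and the state is unchanged.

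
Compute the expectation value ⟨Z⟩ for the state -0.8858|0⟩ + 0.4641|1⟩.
0.5693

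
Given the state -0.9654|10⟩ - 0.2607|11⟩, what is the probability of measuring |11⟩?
0.06796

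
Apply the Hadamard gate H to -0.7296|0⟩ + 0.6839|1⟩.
-0.03231|0⟩ - 0.9995|1⟩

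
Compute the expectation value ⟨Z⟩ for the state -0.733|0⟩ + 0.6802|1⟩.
0.07462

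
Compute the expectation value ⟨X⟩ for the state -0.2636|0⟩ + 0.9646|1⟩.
-0.5085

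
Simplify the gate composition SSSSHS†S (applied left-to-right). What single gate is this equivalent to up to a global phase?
H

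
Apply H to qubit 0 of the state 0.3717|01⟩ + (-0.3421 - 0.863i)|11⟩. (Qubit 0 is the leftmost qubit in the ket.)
(0.02093 - 0.6102i)|01⟩ + (0.5047 + 0.6102i)|11⟩

H on qubit 0 mixes each pair of kets that differ only in qubit 0: amplitudes (a, b) of (|…0…⟩, |…1…⟩) become ((a + b)/√2, (a − b)/√2). Kets absent from the input have amplitude 0.
(|01⟩, |11⟩): (a, b) = (0.3717, (-0.3421 - 0.863i)) → ((0.02093 - 0.6102i), (0.5047 + 0.6102i))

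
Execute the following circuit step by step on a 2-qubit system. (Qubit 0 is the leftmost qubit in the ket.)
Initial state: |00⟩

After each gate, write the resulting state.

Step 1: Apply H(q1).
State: 1/√2|00⟩ + 1/√2|01⟩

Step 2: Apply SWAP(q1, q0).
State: 1/√2|00⟩ + 1/√2|10⟩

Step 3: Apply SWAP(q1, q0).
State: 1/√2|00⟩ + 1/√2|01⟩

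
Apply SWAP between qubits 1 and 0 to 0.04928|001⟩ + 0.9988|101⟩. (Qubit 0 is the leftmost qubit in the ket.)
0.04928|001⟩ + 0.9988|011⟩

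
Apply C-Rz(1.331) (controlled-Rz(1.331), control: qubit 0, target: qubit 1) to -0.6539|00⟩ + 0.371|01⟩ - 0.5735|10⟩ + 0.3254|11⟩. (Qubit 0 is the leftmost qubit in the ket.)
-0.6539|00⟩ + 0.371|01⟩ + (-0.4511 + 0.3541i)|10⟩ + (0.256 + 0.2009i)|11⟩

C-Rz(1.331) leaves the control-|0⟩ kets |00⟩, |01⟩ unchanged and applies Rz(1.331) to qubit 1 on the control-|1⟩ pair (|10⟩, |11⟩).
Rz(1.331) = [[e^(−iθ/2), 0], [0, e^(iθ/2)]] with e^(±iθ/2) = cos(θ/2) ± i·sin(θ/2); θ = 1.331, cos(θ/2) ≈ 0.786608, sin(θ/2) ≈ 0.617453.
With a = amp(|10⟩) = -0.5735 and b = amp(|11⟩) = 0.3254:
new amp(|10⟩) = (0.786608 - 0.617453i)·a = (-0.4511 + 0.3541i)
new amp(|11⟩) = (0.786608 + 0.617453i)·b = (0.256 + 0.2009i)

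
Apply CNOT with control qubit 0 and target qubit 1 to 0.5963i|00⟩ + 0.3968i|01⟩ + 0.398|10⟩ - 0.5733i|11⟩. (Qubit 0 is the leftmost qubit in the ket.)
0.5963i|00⟩ + 0.3968i|01⟩ - 0.5733i|10⟩ + 0.398|11⟩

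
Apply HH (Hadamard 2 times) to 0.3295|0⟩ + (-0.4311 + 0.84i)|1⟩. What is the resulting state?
0.3295|0⟩ + (-0.4311 + 0.84i)|1⟩

H² = I, so an even number of Hadamards cancels: H^2 = I and the state is unchanged.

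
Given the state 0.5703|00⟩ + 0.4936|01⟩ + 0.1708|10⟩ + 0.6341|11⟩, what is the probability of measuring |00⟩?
0.3252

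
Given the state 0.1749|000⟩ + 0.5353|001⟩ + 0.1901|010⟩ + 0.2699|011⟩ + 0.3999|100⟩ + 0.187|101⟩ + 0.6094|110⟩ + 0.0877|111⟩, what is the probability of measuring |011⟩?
0.07285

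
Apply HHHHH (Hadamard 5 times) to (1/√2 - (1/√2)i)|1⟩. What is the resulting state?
(1/2 - (1/2)i)|0⟩ + (-1/2 + (1/2)i)|1⟩

H² = I, so H^5 = H: a single Hadamard. With (a, b) = (0, (1/√2 - (1/√2)i)), H gives ((a + b)/√2, (a − b)/√2) = ((1/2 - (1/2)i), (-1/2 + (1/2)i)).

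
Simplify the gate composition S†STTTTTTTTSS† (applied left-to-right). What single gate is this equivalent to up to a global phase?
I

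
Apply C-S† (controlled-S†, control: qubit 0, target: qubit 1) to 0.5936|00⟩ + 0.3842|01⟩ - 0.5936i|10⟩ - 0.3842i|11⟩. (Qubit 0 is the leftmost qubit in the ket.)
0.5936|00⟩ + 0.3842|01⟩ - 0.5936i|10⟩ - 0.3842|11⟩

C-S† leaves the control-|0⟩ kets |00⟩, |01⟩ unchanged and applies S† to qubit 1 on the control-|1⟩ pair (|10⟩, |11⟩).
S† = [[1, 0], [0, -i]].
With a = amp(|10⟩) = -0.5936i and b = amp(|11⟩) = -0.3842i:
new amp(|10⟩) = (1)·a = -0.5936i
new amp(|11⟩) = (-i)·b = -0.3842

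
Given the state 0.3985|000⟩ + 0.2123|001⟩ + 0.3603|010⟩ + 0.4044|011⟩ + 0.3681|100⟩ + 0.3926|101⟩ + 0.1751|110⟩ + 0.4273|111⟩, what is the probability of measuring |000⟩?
0.1588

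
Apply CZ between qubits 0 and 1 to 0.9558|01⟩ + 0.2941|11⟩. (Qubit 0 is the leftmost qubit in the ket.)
0.9558|01⟩ - 0.2941|11⟩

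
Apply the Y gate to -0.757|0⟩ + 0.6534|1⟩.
-0.6534i|0⟩ - 0.757i|1⟩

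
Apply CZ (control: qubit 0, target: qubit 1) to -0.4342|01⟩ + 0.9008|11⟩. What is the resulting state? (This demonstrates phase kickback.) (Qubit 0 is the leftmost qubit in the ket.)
-0.4342|01⟩ - 0.9008|11⟩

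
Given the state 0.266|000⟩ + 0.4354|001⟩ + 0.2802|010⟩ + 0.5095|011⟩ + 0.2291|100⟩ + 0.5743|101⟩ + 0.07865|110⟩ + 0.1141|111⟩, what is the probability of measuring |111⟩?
0.01302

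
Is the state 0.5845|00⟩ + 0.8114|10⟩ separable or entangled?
Separable

Writing the state as a|00⟩ + b|01⟩ + c|10⟩ + d|11⟩, it is a product state iff ad − bc = 0.
Here (a, b, c, d) = (0.5845, 0, 0.8114, 0): ad − bc = (0.5845)(0) − (0)(0.8114) = 0, so the state is separable.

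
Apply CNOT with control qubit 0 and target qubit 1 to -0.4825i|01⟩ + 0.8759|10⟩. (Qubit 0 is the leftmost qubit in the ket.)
-0.4825i|01⟩ + 0.8759|11⟩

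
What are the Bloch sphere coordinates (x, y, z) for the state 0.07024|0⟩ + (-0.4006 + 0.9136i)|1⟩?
(-0.05628, 0.1283, -0.9902)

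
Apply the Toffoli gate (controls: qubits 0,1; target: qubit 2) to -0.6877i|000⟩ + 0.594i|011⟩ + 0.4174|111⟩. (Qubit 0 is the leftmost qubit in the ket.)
-0.6877i|000⟩ + 0.594i|011⟩ + 0.4174|110⟩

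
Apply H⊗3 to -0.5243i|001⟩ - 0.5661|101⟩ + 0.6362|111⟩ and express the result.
(0.02478 - 0.1854i)|000⟩ + (-0.02478 + 0.1854i)|001⟩ + (-0.4251 - 0.1854i)|010⟩ + (0.4251 + 0.1854i)|011⟩ + (-0.02478 - 0.1854i)|100⟩ + (0.02478 + 0.1854i)|101⟩ + (0.4251 - 0.1854i)|110⟩ + (-0.4251 + 0.1854i)|111⟩

H⊗3 gives amp(|y⟩) = (1/2√2) Σ_x (−1)^(x·y) amp(|x⟩), where x·y is the number of positions in which both x and y have a 1.
|000⟩: (-0.5243i - 0.5661 + 0.6362)/(2√2) = (0.02478 - 0.1854i)
|001⟩: (0.5243i + 0.5661 - 0.6362)/(2√2) = (-0.02478 + 0.1854i)
|010⟩: (-0.5243i - 0.5661 - 0.6362)/(2√2) = (-0.4251 - 0.1854i)
|011⟩: (0.5243i + 0.5661 + 0.6362)/(2√2) = (0.4251 + 0.1854i)
|100⟩: (-0.5243i + 0.5661 - 0.6362)/(2√2) = (-0.02478 - 0.1854i)
|101⟩: (0.5243i - 0.5661 + 0.6362)/(2√2) = (0.02478 + 0.1854i)
|110⟩: (-0.5243i + 0.5661 + 0.6362)/(2√2) = (0.4251 - 0.1854i)
|111⟩: (0.5243i - 0.5661 - 0.6362)/(2√2) = (-0.4251 + 0.1854i)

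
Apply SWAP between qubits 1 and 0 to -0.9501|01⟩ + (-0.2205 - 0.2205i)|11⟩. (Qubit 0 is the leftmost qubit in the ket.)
-0.9501|10⟩ + (-0.2205 - 0.2205i)|11⟩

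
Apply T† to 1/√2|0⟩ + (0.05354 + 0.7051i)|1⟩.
1/√2|0⟩ + (0.5364 + 0.4607i)|1⟩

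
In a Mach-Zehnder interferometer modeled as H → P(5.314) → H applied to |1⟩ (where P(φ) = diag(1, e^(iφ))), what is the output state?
(0.217 + 0.4122i)|0⟩ + (0.783 - 0.4122i)|1⟩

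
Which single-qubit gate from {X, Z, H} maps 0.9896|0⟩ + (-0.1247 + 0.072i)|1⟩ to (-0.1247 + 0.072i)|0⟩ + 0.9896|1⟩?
X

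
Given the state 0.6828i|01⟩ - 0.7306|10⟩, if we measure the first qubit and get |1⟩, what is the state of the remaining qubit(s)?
-|0⟩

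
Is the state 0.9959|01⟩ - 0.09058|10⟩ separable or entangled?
Entangled

Writing the state as a|00⟩ + b|01⟩ + c|10⟩ + d|11⟩, it is a product state iff ad − bc = 0.
Here (a, b, c, d) = (0, 0.9959, -0.09058, 0): ad − bc = (0)(0) − (0.9959)(-0.09058) = 0.09021 ≠ 0, so the state is entangled.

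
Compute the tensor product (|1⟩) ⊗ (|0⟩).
|10⟩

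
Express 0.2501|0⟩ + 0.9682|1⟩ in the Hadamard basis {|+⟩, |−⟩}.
0.8615|+⟩ - 0.5078|−⟩

With |ψ⟩ = α|0⟩ + β|1⟩, the Hadamard-basis coefficients are ⟨+|ψ⟩ = (α + β)/√2 and ⟨−|ψ⟩ = (α − β)/√2.
Here α = 0.2501, β = 0.9682: (α + β)/√2 = 0.8615, (α − β)/√2 = -0.5078.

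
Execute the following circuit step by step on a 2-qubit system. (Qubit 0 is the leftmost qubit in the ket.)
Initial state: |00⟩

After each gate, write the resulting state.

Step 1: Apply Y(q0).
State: i|10⟩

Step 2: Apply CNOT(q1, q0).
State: i|10⟩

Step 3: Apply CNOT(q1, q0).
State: i|10⟩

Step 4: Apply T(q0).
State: (-1/√2 + (1/√2)i)|10⟩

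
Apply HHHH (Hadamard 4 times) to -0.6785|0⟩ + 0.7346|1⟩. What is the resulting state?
-0.6785|0⟩ + 0.7346|1⟩

H² = I, so an even number of Hadamards cancels: H^4 = I and the state is unchanged.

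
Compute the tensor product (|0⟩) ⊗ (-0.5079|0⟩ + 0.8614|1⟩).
-0.5079|00⟩ + 0.8614|01⟩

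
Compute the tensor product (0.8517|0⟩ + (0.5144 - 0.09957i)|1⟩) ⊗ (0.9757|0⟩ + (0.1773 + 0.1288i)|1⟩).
0.831|00⟩ + (0.151 + 0.1097i)|01⟩ + (0.5019 - 0.09715i)|10⟩ + (0.104 + 0.0486i)|11⟩

amp(|b₁b₂…⟩) = product of the factor amplitudes for bits b₁, b₂, …; only kets whose every factor amplitude is nonzero survive.
|00⟩: (0.8517)(0.9757) = 0.831
|01⟩: (0.8517)(0.1773 + 0.1288i) = (0.151 + 0.1097i)
|10⟩: (0.5144 - 0.09957i)(0.9757) = (0.5019 - 0.09715i)
|11⟩: (0.5144 - 0.09957i)(0.1773 + 0.1288i) = (0.104 + 0.0486i)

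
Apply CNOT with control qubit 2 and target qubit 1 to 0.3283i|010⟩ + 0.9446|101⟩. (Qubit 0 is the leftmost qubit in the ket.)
0.3283i|010⟩ + 0.9446|111⟩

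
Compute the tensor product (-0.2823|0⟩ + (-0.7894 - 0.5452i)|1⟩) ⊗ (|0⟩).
-0.2823|00⟩ + (-0.7894 - 0.5452i)|10⟩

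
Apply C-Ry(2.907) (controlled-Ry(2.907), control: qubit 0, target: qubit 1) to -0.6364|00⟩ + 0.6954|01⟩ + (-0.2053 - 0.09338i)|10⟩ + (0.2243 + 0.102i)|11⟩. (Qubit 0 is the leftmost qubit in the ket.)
-0.6364|00⟩ + 0.6954|01⟩ + (-0.2468 - 0.1122i)|10⟩ + (-0.1776 - 0.0808i)|11⟩

C-Ry(2.907) leaves the control-|0⟩ kets |00⟩, |01⟩ unchanged and applies Ry(2.907) to qubit 1 on the control-|1⟩ pair (|10⟩, |11⟩).
Ry(2.907) = [[cos(θ/2), −sin(θ/2)], [sin(θ/2), cos(θ/2)]]; θ = 2.907, cos(θ/2) ≈ 0.117028, sin(θ/2) ≈ 0.993129.
With a = amp(|10⟩) = (-0.2053 - 0.09338i) and b = amp(|11⟩) = (0.2243 + 0.102i):
new amp(|10⟩) = (0.117028)·a + (-0.993129)·b = (-0.2468 - 0.1122i)
new amp(|11⟩) = (0.993129)·a + (0.117028)·b = (-0.1776 - 0.0808i)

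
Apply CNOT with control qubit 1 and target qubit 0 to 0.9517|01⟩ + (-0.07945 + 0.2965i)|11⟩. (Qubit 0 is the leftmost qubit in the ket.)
(-0.07945 + 0.2965i)|01⟩ + 0.9517|11⟩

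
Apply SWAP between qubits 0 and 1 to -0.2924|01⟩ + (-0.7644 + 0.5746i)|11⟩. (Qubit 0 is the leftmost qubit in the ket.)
-0.2924|10⟩ + (-0.7644 + 0.5746i)|11⟩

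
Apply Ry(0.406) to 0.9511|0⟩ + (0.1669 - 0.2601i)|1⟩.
(0.8979 + 0.05244i)|0⟩ + (0.3552 - 0.2548i)|1⟩

Ry(0.406) = [[cos(θ/2), −sin(θ/2)], [sin(θ/2), cos(θ/2)]]; θ = 0.406, cos(θ/2) ≈ 0.979466, sin(θ/2) ≈ 0.201609.
With a = amp(|0⟩) = 0.9511 and b = amp(|1⟩) = (0.1669 - 0.2601i):
new amp(|0⟩) = (0.979466)·a + (-0.201609)·b = (0.8979 + 0.05244i)
new amp(|1⟩) = (0.201609)·a + (0.979466)·b = (0.3552 - 0.2548i)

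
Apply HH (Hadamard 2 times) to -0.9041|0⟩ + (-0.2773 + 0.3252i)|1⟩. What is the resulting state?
-0.9041|0⟩ + (-0.2773 + 0.3252i)|1⟩

H² = I, so an even number of Hadamards cancels: H^2 = I and the state is unchanged.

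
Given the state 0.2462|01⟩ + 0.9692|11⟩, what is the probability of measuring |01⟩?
0.06061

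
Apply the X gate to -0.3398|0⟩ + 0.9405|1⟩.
0.9405|0⟩ - 0.3398|1⟩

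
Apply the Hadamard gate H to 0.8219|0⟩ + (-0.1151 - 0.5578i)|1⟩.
(0.4998 - 0.3944i)|0⟩ + (0.6626 + 0.3944i)|1⟩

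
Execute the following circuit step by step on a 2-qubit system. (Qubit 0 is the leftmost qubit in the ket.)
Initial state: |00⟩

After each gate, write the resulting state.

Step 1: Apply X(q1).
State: |01⟩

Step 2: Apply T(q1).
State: (1/√2 + (1/√2)i)|01⟩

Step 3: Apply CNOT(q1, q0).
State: (1/√2 + (1/√2)i)|11⟩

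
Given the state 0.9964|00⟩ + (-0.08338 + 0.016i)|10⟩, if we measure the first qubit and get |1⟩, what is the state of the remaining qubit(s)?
(-0.9821 + 0.1885i)|0⟩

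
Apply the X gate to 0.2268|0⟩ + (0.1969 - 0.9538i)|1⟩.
(0.1969 - 0.9538i)|0⟩ + 0.2268|1⟩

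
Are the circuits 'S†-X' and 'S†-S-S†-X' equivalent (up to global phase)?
Yes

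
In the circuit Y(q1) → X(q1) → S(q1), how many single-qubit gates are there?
3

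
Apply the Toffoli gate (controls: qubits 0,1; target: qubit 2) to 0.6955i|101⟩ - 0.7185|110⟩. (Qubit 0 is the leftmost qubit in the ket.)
0.6955i|101⟩ - 0.7185|111⟩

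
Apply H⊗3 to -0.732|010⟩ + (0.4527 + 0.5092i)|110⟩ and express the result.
(-0.09875 + 0.18i)|000⟩ + (-0.09875 + 0.18i)|001⟩ + (0.09875 - 0.18i)|010⟩ + (0.09875 - 0.18i)|011⟩ + (-0.4189 - 0.18i)|100⟩ + (-0.4189 - 0.18i)|101⟩ + (0.4189 + 0.18i)|110⟩ + (0.4189 + 0.18i)|111⟩

H⊗3 gives amp(|y⟩) = (1/2√2) Σ_x (−1)^(x·y) amp(|x⟩), where x·y is the number of positions in which both x and y have a 1.
|000⟩: (-0.732 + (0.4527 + 0.5092i))/(2√2) = (-0.09875 + 0.18i)
|001⟩: (-0.732 + (0.4527 + 0.5092i))/(2√2) = (-0.09875 + 0.18i)
|010⟩: (0.732 - (0.4527 + 0.5092i))/(2√2) = (0.09875 - 0.18i)
|011⟩: (0.732 - (0.4527 + 0.5092i))/(2√2) = (0.09875 - 0.18i)
|100⟩: (-0.732 - (0.4527 + 0.5092i))/(2√2) = (-0.4189 - 0.18i)
|101⟩: (-0.732 - (0.4527 + 0.5092i))/(2√2) = (-0.4189 - 0.18i)
|110⟩: (0.732 + (0.4527 + 0.5092i))/(2√2) = (0.4189 + 0.18i)
|111⟩: (0.732 + (0.4527 + 0.5092i))/(2√2) = (0.4189 + 0.18i)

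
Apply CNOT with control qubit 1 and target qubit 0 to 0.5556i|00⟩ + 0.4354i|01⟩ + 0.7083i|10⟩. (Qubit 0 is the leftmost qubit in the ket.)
0.5556i|00⟩ + 0.7083i|10⟩ + 0.4354i|11⟩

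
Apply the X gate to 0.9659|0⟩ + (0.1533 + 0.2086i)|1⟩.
(0.1533 + 0.2086i)|0⟩ + 0.9659|1⟩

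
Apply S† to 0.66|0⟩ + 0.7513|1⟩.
0.66|0⟩ - 0.7513i|1⟩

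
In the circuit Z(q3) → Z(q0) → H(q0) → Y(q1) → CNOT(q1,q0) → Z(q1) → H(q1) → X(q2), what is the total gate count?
8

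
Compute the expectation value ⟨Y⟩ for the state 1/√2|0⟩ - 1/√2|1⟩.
0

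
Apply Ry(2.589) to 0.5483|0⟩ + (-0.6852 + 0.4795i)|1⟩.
(0.8088 - 0.4613i)|0⟩ + (0.3406 + 0.1308i)|1⟩

Ry(2.589) = [[cos(θ/2), −sin(θ/2)], [sin(θ/2), cos(θ/2)]]; θ = 2.589, cos(θ/2) ≈ 0.272794, sin(θ/2) ≈ 0.962072.
With a = amp(|0⟩) = 0.5483 and b = amp(|1⟩) = (-0.6852 + 0.4795i):
new amp(|0⟩) = (0.272794)·a + (-0.962072)·b = (0.8088 - 0.4613i)
new amp(|1⟩) = (0.962072)·a + (0.272794)·b = (0.3406 + 0.1308i)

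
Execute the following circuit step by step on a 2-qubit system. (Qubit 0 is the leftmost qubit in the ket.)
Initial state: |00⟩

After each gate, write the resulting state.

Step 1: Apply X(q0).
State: |10⟩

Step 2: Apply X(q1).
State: |11⟩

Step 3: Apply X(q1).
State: |10⟩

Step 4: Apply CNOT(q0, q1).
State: |11⟩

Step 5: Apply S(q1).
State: i|11⟩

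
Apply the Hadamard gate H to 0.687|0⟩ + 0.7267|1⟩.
0.9996|0⟩ - 0.02807|1⟩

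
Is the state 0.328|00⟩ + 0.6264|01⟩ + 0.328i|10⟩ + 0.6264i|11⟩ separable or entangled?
Separable

Writing the state as a|00⟩ + b|01⟩ + c|10⟩ + d|11⟩, it is a product state iff ad − bc = 0.
Here (a, b, c, d) = (0.328, 0.6264, 0.328i, 0.6264i): ad − bc = (0.328)(0.6264i) − (0.6264)(0.328i) = 0, so the state is separable.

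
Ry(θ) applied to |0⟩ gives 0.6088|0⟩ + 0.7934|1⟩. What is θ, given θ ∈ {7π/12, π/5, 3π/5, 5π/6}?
7π/12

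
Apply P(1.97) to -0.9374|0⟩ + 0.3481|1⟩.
-0.9374|0⟩ + (-0.1353 + 0.3207i)|1⟩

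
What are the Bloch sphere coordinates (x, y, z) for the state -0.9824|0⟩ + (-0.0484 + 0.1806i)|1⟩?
(0.0951, -0.3548, 0.9302)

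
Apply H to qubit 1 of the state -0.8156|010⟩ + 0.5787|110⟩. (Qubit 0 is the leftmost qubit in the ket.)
-0.5767|000⟩ + 0.5767|010⟩ + 0.4092|100⟩ - 0.4092|110⟩

H on qubit 1 mixes each pair of kets that differ only in qubit 1: amplitudes (a, b) of (|…0…⟩, |…1…⟩) become ((a + b)/√2, (a − b)/√2). Kets absent from the input have amplitude 0.
(|000⟩, |010⟩): (a, b) = (0, -0.8156) → (-0.5767, 0.5767)
(|100⟩, |110⟩): (a, b) = (0, 0.5787) → (0.4092, -0.4092)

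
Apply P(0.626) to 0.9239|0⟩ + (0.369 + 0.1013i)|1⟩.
0.9239|0⟩ + (0.2397 + 0.2983i)|1⟩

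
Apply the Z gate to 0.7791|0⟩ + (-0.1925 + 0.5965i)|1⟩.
0.7791|0⟩ + (0.1925 - 0.5965i)|1⟩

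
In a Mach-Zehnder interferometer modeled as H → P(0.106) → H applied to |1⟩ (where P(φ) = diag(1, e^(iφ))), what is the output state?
(0.002806 - 0.0529i)|0⟩ + (0.9972 + 0.0529i)|1⟩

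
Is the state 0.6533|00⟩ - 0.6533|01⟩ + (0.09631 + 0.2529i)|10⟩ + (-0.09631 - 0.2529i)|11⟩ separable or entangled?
Separable

Writing the state as a|00⟩ + b|01⟩ + c|10⟩ + d|11⟩, it is a product state iff ad − bc = 0.
Here (a, b, c, d) = (0.6533, -0.6533, (0.09631 + 0.2529i), (-0.09631 - 0.2529i)): ad − bc = (0.6533)(-0.09631 - 0.2529i) − (-0.6533)(0.09631 + 0.2529i) = 0, so the state is separable.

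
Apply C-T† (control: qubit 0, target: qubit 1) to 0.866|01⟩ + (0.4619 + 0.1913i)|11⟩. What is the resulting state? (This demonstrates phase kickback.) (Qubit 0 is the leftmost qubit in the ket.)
0.866|01⟩ + (0.4619 - 0.1913i)|11⟩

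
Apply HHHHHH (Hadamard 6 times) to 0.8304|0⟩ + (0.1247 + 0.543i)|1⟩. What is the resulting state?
0.8304|0⟩ + (0.1247 + 0.543i)|1⟩

H² = I, so an even number of Hadamards cancels: H^6 = I and the state is unchanged.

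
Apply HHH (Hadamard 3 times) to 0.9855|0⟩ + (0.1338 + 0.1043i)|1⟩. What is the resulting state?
(0.7915 + 0.07375i)|0⟩ + (0.6022 - 0.07375i)|1⟩

H² = I, so H^3 = H: a single Hadamard. With (a, b) = (0.9855, (0.1338 + 0.1043i)), H gives ((a + b)/√2, (a − b)/√2) = ((0.7915 + 0.07375i), (0.6022 - 0.07375i)).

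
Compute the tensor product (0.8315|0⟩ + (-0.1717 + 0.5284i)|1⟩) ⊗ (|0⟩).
0.8315|00⟩ + (-0.1717 + 0.5284i)|10⟩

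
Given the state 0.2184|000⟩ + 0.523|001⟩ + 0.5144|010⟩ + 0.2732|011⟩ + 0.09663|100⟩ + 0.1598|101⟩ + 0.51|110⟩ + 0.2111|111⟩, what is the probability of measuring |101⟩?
0.02554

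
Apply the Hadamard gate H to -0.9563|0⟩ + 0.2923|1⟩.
-0.4695|0⟩ - 0.8829|1⟩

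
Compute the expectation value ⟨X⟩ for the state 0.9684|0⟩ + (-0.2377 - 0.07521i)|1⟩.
-0.4604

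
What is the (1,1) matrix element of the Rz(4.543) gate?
(-0.6448 + 0.7644i)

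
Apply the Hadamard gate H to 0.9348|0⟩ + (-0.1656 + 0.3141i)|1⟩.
(0.5439 + 0.2221i)|0⟩ + (0.7781 - 0.2221i)|1⟩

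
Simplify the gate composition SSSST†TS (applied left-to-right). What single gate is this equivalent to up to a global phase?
S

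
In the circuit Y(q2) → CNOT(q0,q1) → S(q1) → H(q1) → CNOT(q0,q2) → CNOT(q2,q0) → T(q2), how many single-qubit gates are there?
4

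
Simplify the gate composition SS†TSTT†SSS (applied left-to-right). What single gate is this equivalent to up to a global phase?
T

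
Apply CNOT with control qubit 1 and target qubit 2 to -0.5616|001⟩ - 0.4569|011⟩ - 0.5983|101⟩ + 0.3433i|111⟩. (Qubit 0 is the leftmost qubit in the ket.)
-0.5616|001⟩ - 0.4569|010⟩ - 0.5983|101⟩ + 0.3433i|110⟩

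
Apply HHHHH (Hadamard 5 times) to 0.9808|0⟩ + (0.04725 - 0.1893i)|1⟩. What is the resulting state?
(0.7269 - 0.1339i)|0⟩ + (0.6601 + 0.1339i)|1⟩

H² = I, so H^5 = H: a single Hadamard. With (a, b) = (0.9808, (0.04725 - 0.1893i)), H gives ((a + b)/√2, (a − b)/√2) = ((0.7269 - 0.1339i), (0.6601 + 0.1339i)).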